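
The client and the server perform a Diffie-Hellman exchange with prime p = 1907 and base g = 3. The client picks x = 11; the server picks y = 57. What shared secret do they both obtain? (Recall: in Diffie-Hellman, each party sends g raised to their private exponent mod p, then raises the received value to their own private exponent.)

1830

The server sends B = g^y mod p = 3^57 mod 1907.
3^1 ≡ 3 (mod 1907)
3^2 = (3^1)^2 ≡ 3^2 = 9 ≡ 9 (mod 1907)
3^4 = (3^2)^2 ≡ 9^2 = 81 ≡ 81 (mod 1907)
3^8 = (3^4)^2 ≡ 81^2 = 6561 ≡ 840 (mod 1907)
3^16 = (3^8)^2 ≡ 840^2 = 705600 ≡ 10 (mod 1907)
3^32 = (3^16)^2 ≡ 10^2 = 100 ≡ 100 (mod 1907)
3^57 = 3^32 · 3^16 · 3^8 · 3^1 ≡ 100 · 10 · 840 · 3 ≡ 853 (mod 1907).
So B = 853. The client then computes K = B^x mod p = 853^11 mod 1907.
853^1 ≡ 853 (mod 1907)
853^2 = (853^1)^2 ≡ 853^2 = 727609 ≡ 1042 (mod 1907)
853^4 = (853^2)^2 ≡ 1042^2 = 1085764 ≡ 681 (mod 1907)
853^8 = (853^4)^2 ≡ 681^2 = 463761 ≡ 360 (mod 1907)
853^11 = 853^8 · 853^2 · 853^1 ≡ 360 · 1042 · 853 ≡ 1830 (mod 1907).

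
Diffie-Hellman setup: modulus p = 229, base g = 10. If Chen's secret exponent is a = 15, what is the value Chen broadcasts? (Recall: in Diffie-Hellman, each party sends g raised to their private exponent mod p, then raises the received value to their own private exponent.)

54

Public value = 10^15 mod 229.
10^1 ≡ 10 (mod 229)
10^2 = (10^1)^2 ≡ 10^2 = 100 ≡ 100 (mod 229)
10^4 = (10^2)^2 ≡ 100^2 = 10000 ≡ 153 (mod 229)
10^8 = (10^4)^2 ≡ 153^2 = 23409 ≡ 51 (mod 229)
10^15 = 10^8 · 10^4 · 10^2 · 10^1 ≡ 51 · 153 · 100 · 10 ≡ 54 (mod 229).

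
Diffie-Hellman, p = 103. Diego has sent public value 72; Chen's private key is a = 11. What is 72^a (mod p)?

76

Shared key K = 72^11 mod 103.
72^1 ≡ 72 (mod 103)
72^2 = (72^1)^2 ≡ 72^2 = 5184 ≡ 34 (mod 103)
72^4 = (72^2)^2 ≡ 34^2 = 1156 ≡ 23 (mod 103)
72^8 = (72^4)^2 ≡ 23^2 = 529 ≡ 14 (mod 103)
72^11 = 72^8 · 72^2 · 72^1 ≡ 14 · 34 · 72 ≡ 76 (mod 103).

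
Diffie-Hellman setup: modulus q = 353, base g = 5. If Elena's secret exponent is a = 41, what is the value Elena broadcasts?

Public value = 5^{41} \pmod{353}.
5^1 ≡ 5 (mod 353)
5^2 = (5^1)^2 ≡ 5^2 = 25 ≡ 25 (mod 353)
5^4 = (5^2)^2 ≡ 25^2 = 625 ≡ 272 (mod 353)
5^8 = (5^4)^2 ≡ 272^2 = 73984 ≡ 207 (mod 353)
5^16 = (5^8)^2 ≡ 207^2 = 42849 ≡ 136 (mod 353)
5^32 = (5^16)^2 ≡ 136^2 = 18496 ≡ 140 (mod 353)
5^41 = 5^32 · 5^8 · 5^1 ≡ 140 · 207 · 5 ≡ 170 (mod 353).

170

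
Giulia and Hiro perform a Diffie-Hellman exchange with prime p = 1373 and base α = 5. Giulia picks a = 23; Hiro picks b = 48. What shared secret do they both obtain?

Hiro sends B = α^b mod p = 5^48 mod 1373.
5^1 ≡ 5 (mod 1373)
5^2 = (5^1)^2 ≡ 5^2 = 25 ≡ 25 (mod 1373)
5^4 = (5^2)^2 ≡ 25^2 = 625 ≡ 625 (mod 1373)
5^8 = (5^4)^2 ≡ 625^2 = 390625 ≡ 693 (mod 1373)
5^16 = (5^8)^2 ≡ 693^2 = 480249 ≡ 1072 (mod 1373)
5^32 = (5^16)^2 ≡ 1072^2 = 1149184 ≡ 1356 (mod 1373)
5^48 = 5^32 · 5^16 ≡ 1356 · 1072 ≡ 998 (mod 1373).
So B = 998. Giulia then computes K = B^a mod p = 998^23 mod 1373.
998^1 ≡ 998 (mod 1373)
998^2 = (998^1)^2 ≡ 998^2 = 996004 ≡ 579 (mod 1373)
998^4 = (998^2)^2 ≡ 579^2 = 335241 ≡ 229 (mod 1373)
998^8 = (998^4)^2 ≡ 229^2 = 52441 ≡ 267 (mod 1373)
998^16 = (998^8)^2 ≡ 267^2 = 71289 ≡ 1266 (mod 1373)
998^23 = 998^16 · 998^4 · 998^2 · 998^1 ≡ 1266 · 229 · 579 · 998 ≡ 889 (mod 1373).

889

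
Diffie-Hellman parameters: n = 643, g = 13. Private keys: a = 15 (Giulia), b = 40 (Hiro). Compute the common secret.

Giulia sends A = g^a mod n = 13^15 mod 643.
13^1 ≡ 13 (mod 643)
13^2 = (13^1)^2 ≡ 13^2 = 169 ≡ 169 (mod 643)
13^4 = (13^2)^2 ≡ 169^2 = 28561 ≡ 269 (mod 643)
13^8 = (13^4)^2 ≡ 269^2 = 72361 ≡ 345 (mod 643)
13^15 = 13^8 · 13^4 · 13^2 · 13^1 ≡ 345 · 269 · 169 · 13 ≡ 500 (mod 643).
So A = 500. Hiro then computes K = A^b mod n = 500^40 mod 643.
500^1 ≡ 500 (mod 643)
500^2 = (500^1)^2 ≡ 500^2 = 250000 ≡ 516 (mod 643)
500^4 = (500^2)^2 ≡ 516^2 = 266256 ≡ 54 (mod 643)
500^8 = (500^4)^2 ≡ 54^2 = 2916 ≡ 344 (mod 643)
500^16 = (500^8)^2 ≡ 344^2 = 118336 ≡ 24 (mod 643)
500^32 = (500^16)^2 ≡ 24^2 = 576 ≡ 576 (mod 643)
500^40 = 500^32 · 500^8 ≡ 576 · 344 ≡ 100 (mod 643).

100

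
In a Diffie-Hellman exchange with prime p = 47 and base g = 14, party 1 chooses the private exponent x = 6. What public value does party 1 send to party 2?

42

Public value = 14^6 mod 47.
14^1 ≡ 14 (mod 47)
14^2 = (14^1)^2 ≡ 14^2 = 196 ≡ 8 (mod 47)
14^4 = (14^2)^2 ≡ 8^2 = 64 ≡ 17 (mod 47)
14^6 = 14^4 · 14^2 ≡ 17 · 8 ≡ 42 (mod 47).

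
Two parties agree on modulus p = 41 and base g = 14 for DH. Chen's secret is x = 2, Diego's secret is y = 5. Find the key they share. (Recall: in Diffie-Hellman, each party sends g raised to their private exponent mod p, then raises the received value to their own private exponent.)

Diego sends B = g^y mod p = 14^5 mod 41.
14^1 ≡ 14 (mod 41)
14^2 = (14^1)^2 ≡ 14^2 = 196 ≡ 32 (mod 41)
14^4 = (14^2)^2 ≡ 32^2 = 1024 ≡ 40 (mod 41)
14^5 = 14^4 · 14^1 ≡ 40 · 14 ≡ 27 (mod 41).
So B = 27. Chen then computes K = B^x mod p = 27^2 mod 41.
27^1 ≡ 27 (mod 41)
27^2 = (27^1)^2 ≡ 27^2 = 729 ≡ 32 (mod 41)

32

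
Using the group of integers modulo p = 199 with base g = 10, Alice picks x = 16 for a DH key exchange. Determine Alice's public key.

7

Public value = 10^16 (mod 199).
10^1 ≡ 10 (mod 199)
10^2 = (10^1)^2 ≡ 10^2 = 100 ≡ 100 (mod 199)
10^4 = (10^2)^2 ≡ 100^2 = 10000 ≡ 50 (mod 199)
10^8 = (10^4)^2 ≡ 50^2 = 2500 ≡ 112 (mod 199)
10^16 = (10^8)^2 ≡ 112^2 = 12544 ≡ 7 (mod 199)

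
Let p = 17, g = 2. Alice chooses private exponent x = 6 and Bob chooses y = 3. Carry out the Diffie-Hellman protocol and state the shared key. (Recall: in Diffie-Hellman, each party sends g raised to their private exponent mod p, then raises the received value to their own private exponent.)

4

Bob sends B = g^y mod p = 2^3 mod 17.
2^1 ≡ 2 (mod 17)
2^2 = (2^1)^2 ≡ 2^2 = 4 ≡ 4 (mod 17)
2^3 = 2^2 · 2^1 ≡ 4 · 2 ≡ 8 (mod 17).
So B = 8. Alice then computes K = B^x mod p = 8^6 mod 17.
8^1 ≡ 8 (mod 17)
8^2 = (8^1)^2 ≡ 8^2 = 64 ≡ 13 (mod 17)
8^4 = (8^2)^2 ≡ 13^2 = 169 ≡ 16 (mod 17)
8^6 = 8^4 · 8^2 ≡ 16 · 13 ≡ 4 (mod 17).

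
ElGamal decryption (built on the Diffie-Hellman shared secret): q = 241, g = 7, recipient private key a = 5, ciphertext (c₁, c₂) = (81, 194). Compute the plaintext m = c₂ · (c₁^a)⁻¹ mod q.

223

Shared mask s = c₁^a mod q = 81^5 mod 241.
81^1 ≡ 81 (mod 241)
81^2 = (81^1)^2 ≡ 81^2 = 6561 ≡ 54 (mod 241)
81^4 = (81^2)^2 ≡ 54^2 = 2916 ≡ 24 (mod 241)
81^5 = 81^4 · 81^1 ≡ 24 · 81 ≡ 16 (mod 241).
So s = 16; s⁻¹ ≡ 226 (mod 241).
m = c₂ · s⁻¹ mod 241 = 194 · 226 mod 241 = 223.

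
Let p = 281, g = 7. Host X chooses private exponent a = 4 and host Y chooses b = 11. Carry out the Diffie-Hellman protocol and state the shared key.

Host X sends A = g^a mod p = 7^4 mod 281.
7^1 ≡ 7 (mod 281)
7^2 = (7^1)^2 ≡ 7^2 = 49 ≡ 49 (mod 281)
7^4 = (7^2)^2 ≡ 49^2 = 2401 ≡ 153 (mod 281)
So A = 153. Host Y then computes K = A^b mod p = 153^11 mod 281.
153^1 ≡ 153 (mod 281)
153^2 = (153^1)^2 ≡ 153^2 = 23409 ≡ 86 (mod 281)
153^4 = (153^2)^2 ≡ 86^2 = 7396 ≡ 90 (mod 281)
153^8 = (153^4)^2 ≡ 90^2 = 8100 ≡ 232 (mod 281)
153^11 = 153^8 · 153^2 · 153^1 ≡ 232 · 86 · 153 ≡ 153 (mod 281).

153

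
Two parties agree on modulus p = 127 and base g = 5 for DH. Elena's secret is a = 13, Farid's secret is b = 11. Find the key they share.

Farid sends B = g^b mod p = 5^11 mod 127.
5^1 ≡ 5 (mod 127)
5^2 = (5^1)^2 ≡ 5^2 = 25 ≡ 25 (mod 127)
5^4 = (5^2)^2 ≡ 25^2 = 625 ≡ 117 (mod 127)
5^8 = (5^4)^2 ≡ 117^2 = 13689 ≡ 100 (mod 127)
5^11 = 5^8 · 5^2 · 5^1 ≡ 100 · 25 · 5 ≡ 54 (mod 127).
So B = 54. Elena then computes K = B^a mod p = 54^13 mod 127.
54^1 ≡ 54 (mod 127)
54^2 = (54^1)^2 ≡ 54^2 = 2916 ≡ 122 (mod 127)
54^4 = (54^2)^2 ≡ 122^2 = 14884 ≡ 25 (mod 127)
54^8 = (54^4)^2 ≡ 25^2 = 625 ≡ 117 (mod 127)
54^13 = 54^8 · 54^4 · 54^1 ≡ 117 · 25 · 54 ≡ 89 (mod 127).

89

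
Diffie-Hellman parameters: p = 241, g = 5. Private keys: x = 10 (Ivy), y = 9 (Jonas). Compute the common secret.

64

Jonas sends B = g^y mod p = 5^9 mod 241.
5^1 ≡ 5 (mod 241)
5^2 = (5^1)^2 ≡ 5^2 = 25 ≡ 25 (mod 241)
5^4 = (5^2)^2 ≡ 25^2 = 625 ≡ 143 (mod 241)
5^8 = (5^4)^2 ≡ 143^2 = 20449 ≡ 205 (mod 241)
5^9 = 5^8 · 5^1 ≡ 205 · 5 ≡ 61 (mod 241).
So B = 61. Ivy then computes K = B^x mod p = 61^10 mod 241.
61^1 ≡ 61 (mod 241)
61^2 = (61^1)^2 ≡ 61^2 = 3721 ≡ 106 (mod 241)
61^4 = (61^2)^2 ≡ 106^2 = 11236 ≡ 150 (mod 241)
61^8 = (61^4)^2 ≡ 150^2 = 22500 ≡ 87 (mod 241)
61^10 = 61^8 · 61^2 ≡ 87 · 106 ≡ 64 (mod 241).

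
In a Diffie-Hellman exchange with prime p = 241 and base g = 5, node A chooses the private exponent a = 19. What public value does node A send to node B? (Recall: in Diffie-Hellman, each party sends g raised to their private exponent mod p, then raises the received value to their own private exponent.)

Public value = 5^19 mod 241.
5^1 ≡ 5 (mod 241)
5^2 = (5^1)^2 ≡ 5^2 = 25 ≡ 25 (mod 241)
5^4 = (5^2)^2 ≡ 25^2 = 625 ≡ 143 (mod 241)
5^8 = (5^4)^2 ≡ 143^2 = 20449 ≡ 205 (mod 241)
5^16 = (5^8)^2 ≡ 205^2 = 42025 ≡ 91 (mod 241)
5^19 = 5^16 · 5^2 · 5^1 ≡ 91 · 25 · 5 ≡ 48 (mod 241).

48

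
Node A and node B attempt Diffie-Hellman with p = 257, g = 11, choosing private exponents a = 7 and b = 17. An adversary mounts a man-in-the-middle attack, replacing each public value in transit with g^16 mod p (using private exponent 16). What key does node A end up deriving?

16

Node A receives an adversary's public value M = 11^16 mod 257 instead of the honest one.
11^1 ≡ 11 (mod 257)
11^2 = (11^1)^2 ≡ 11^2 = 121 ≡ 121 (mod 257)
11^4 = (11^2)^2 ≡ 121^2 = 14641 ≡ 249 (mod 257)
11^8 = (11^4)^2 ≡ 249^2 = 62001 ≡ 64 (mod 257)
11^16 = (11^8)^2 ≡ 64^2 = 4096 ≡ 241 (mod 257)
So M = 241. Node A computes K = M^7 mod 257.
241^1 ≡ 241 (mod 257)
241^2 = (241^1)^2 ≡ 241^2 = 58081 ≡ 256 (mod 257)
241^4 = (241^2)^2 ≡ 256^2 = 65536 ≡ 1 (mod 257)
241^7 = 241^4 · 241^2 · 241^1 ≡ 1 · 256 · 241 ≡ 16 (mod 257).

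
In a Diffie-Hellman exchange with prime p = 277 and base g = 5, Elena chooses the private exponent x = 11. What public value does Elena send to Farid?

Public value = 5^11 mod 277.
5^1 ≡ 5 (mod 277)
5^2 = (5^1)^2 ≡ 5^2 = 25 ≡ 25 (mod 277)
5^4 = (5^2)^2 ≡ 25^2 = 625 ≡ 71 (mod 277)
5^8 = (5^4)^2 ≡ 71^2 = 5041 ≡ 55 (mod 277)
5^11 = 5^8 · 5^2 · 5^1 ≡ 55 · 25 · 5 ≡ 227 (mod 277).

227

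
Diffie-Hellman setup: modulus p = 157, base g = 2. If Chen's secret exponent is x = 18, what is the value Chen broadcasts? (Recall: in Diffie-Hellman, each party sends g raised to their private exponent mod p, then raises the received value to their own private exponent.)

111

Public value = 2^18 mod 157.
2^1 ≡ 2 (mod 157)
2^2 = (2^1)^2 ≡ 2^2 = 4 ≡ 4 (mod 157)
2^4 = (2^2)^2 ≡ 4^2 = 16 ≡ 16 (mod 157)
2^8 = (2^4)^2 ≡ 16^2 = 256 ≡ 99 (mod 157)
2^16 = (2^8)^2 ≡ 99^2 = 9801 ≡ 67 (mod 157)
2^18 = 2^16 · 2^2 ≡ 67 · 4 ≡ 111 (mod 157).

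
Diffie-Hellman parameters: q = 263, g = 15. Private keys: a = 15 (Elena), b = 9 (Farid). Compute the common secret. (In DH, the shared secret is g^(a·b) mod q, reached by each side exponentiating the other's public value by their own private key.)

134

Farid sends B = g^b mod q = 15^9 mod 263.
15^1 ≡ 15 (mod 263)
15^2 = (15^1)^2 ≡ 15^2 = 225 ≡ 225 (mod 263)
15^4 = (15^2)^2 ≡ 225^2 = 50625 ≡ 129 (mod 263)
15^8 = (15^4)^2 ≡ 129^2 = 16641 ≡ 72 (mod 263)
15^9 = 15^8 · 15^1 ≡ 72 · 15 ≡ 28 (mod 263).
So B = 28. Elena then computes K = B^a mod q = 28^15 mod 263.
28^1 ≡ 28 (mod 263)
28^2 = (28^1)^2 ≡ 28^2 = 784 ≡ 258 (mod 263)
28^4 = (28^2)^2 ≡ 258^2 = 66564 ≡ 25 (mod 263)
28^8 = (28^4)^2 ≡ 25^2 = 625 ≡ 99 (mod 263)
28^15 = 28^8 · 28^4 · 28^2 · 28^1 ≡ 99 · 25 · 258 · 28 ≡ 134 (mod 263).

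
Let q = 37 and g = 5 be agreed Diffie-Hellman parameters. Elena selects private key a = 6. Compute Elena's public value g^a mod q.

11

Public value = 5^6 mod 37.
5^1 ≡ 5 (mod 37)
5^2 = (5^1)^2 ≡ 5^2 = 25 ≡ 25 (mod 37)
5^4 = (5^2)^2 ≡ 25^2 = 625 ≡ 33 (mod 37)
5^6 = 5^4 · 5^2 ≡ 33 · 25 ≡ 11 (mod 37).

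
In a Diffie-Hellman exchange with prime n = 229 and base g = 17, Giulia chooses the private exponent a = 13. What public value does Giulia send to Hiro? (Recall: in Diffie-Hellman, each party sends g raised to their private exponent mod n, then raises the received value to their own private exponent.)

121

Public value = 17^13 mod 229.
17^1 ≡ 17 (mod 229)
17^2 = (17^1)^2 ≡ 17^2 = 289 ≡ 60 (mod 229)
17^4 = (17^2)^2 ≡ 60^2 = 3600 ≡ 165 (mod 229)
17^8 = (17^4)^2 ≡ 165^2 = 27225 ≡ 203 (mod 229)
17^13 = 17^8 · 17^4 · 17^1 ≡ 203 · 165 · 17 ≡ 121 (mod 229).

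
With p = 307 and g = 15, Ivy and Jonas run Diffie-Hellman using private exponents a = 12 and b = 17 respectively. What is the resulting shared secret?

Jonas sends B = g^b mod p = 15^17 mod 307.
15^1 ≡ 15 (mod 307)
15^2 = (15^1)^2 ≡ 15^2 = 225 ≡ 225 (mod 307)
15^4 = (15^2)^2 ≡ 225^2 = 50625 ≡ 277 (mod 307)
15^8 = (15^4)^2 ≡ 277^2 = 76729 ≡ 286 (mod 307)
15^16 = (15^8)^2 ≡ 286^2 = 81796 ≡ 134 (mod 307)
15^17 = 15^16 · 15^1 ≡ 134 · 15 ≡ 168 (mod 307).
So B = 168. Ivy then computes K = B^a mod p = 168^12 mod 307.
168^1 ≡ 168 (mod 307)
168^2 = (168^1)^2 ≡ 168^2 = 28224 ≡ 287 (mod 307)
168^4 = (168^2)^2 ≡ 287^2 = 82369 ≡ 93 (mod 307)
168^8 = (168^4)^2 ≡ 93^2 = 8649 ≡ 53 (mod 307)
168^12 = 168^8 · 168^4 ≡ 53 · 93 ≡ 17 (mod 307).

17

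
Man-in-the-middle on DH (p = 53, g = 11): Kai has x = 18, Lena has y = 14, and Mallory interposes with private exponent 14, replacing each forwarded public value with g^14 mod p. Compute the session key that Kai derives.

Kai receives Mallory's public value M = 11^14 mod 53 instead of the honest one.
11^1 ≡ 11 (mod 53)
11^2 = (11^1)^2 ≡ 11^2 = 121 ≡ 15 (mod 53)
11^4 = (11^2)^2 ≡ 15^2 = 225 ≡ 13 (mod 53)
11^8 = (11^4)^2 ≡ 13^2 = 169 ≡ 10 (mod 53)
11^14 = 11^8 · 11^4 · 11^2 ≡ 10 · 13 · 15 ≡ 42 (mod 53).
So M = 42. Kai computes K = M^18 mod 53.
42^1 ≡ 42 (mod 53)
42^2 = (42^1)^2 ≡ 42^2 = 1764 ≡ 15 (mod 53)
42^4 = (42^2)^2 ≡ 15^2 = 225 ≡ 13 (mod 53)
42^8 = (42^4)^2 ≡ 13^2 = 169 ≡ 10 (mod 53)
42^16 = (42^8)^2 ≡ 10^2 = 100 ≡ 47 (mod 53)
42^18 = 42^16 · 42^2 ≡ 47 · 15 ≡ 16 (mod 53).

16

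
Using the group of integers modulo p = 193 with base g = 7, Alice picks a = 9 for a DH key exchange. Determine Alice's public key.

Public value = 7^9 mod 193.
7^1 ≡ 7 (mod 193)
7^2 = (7^1)^2 ≡ 7^2 = 49 ≡ 49 (mod 193)
7^4 = (7^2)^2 ≡ 49^2 = 2401 ≡ 85 (mod 193)
7^8 = (7^4)^2 ≡ 85^2 = 7225 ≡ 84 (mod 193)
7^9 = 7^8 · 7^1 ≡ 84 · 7 ≡ 9 (mod 193).

9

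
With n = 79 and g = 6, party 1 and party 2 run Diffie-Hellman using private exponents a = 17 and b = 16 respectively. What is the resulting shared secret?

13

Party 1 sends A = g^a mod n = 6^17 mod 79.
6^1 ≡ 6 (mod 79)
6^2 = (6^1)^2 ≡ 6^2 = 36 ≡ 36 (mod 79)
6^4 = (6^2)^2 ≡ 36^2 = 1296 ≡ 32 (mod 79)
6^8 = (6^4)^2 ≡ 32^2 = 1024 ≡ 76 (mod 79)
6^16 = (6^8)^2 ≡ 76^2 = 5776 ≡ 9 (mod 79)
6^17 = 6^16 · 6^1 ≡ 9 · 6 ≡ 54 (mod 79).
So A = 54. Party 2 then computes K = A^b mod n = 54^16 mod 79.
54^1 ≡ 54 (mod 79)
54^2 = (54^1)^2 ≡ 54^2 = 2916 ≡ 72 (mod 79)
54^4 = (54^2)^2 ≡ 72^2 = 5184 ≡ 49 (mod 79)
54^8 = (54^4)^2 ≡ 49^2 = 2401 ≡ 31 (mod 79)
54^16 = (54^8)^2 ≡ 31^2 = 961 ≡ 13 (mod 79)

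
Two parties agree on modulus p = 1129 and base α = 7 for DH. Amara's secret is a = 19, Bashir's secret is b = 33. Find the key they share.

361

Bashir sends B = α^b mod p = 7^33 mod 1129.
7^1 ≡ 7 (mod 1129)
7^2 = (7^1)^2 ≡ 7^2 = 49 ≡ 49 (mod 1129)
7^4 = (7^2)^2 ≡ 49^2 = 2401 ≡ 143 (mod 1129)
7^8 = (7^4)^2 ≡ 143^2 = 20449 ≡ 127 (mod 1129)
7^16 = (7^8)^2 ≡ 127^2 = 16129 ≡ 323 (mod 1129)
7^32 = (7^16)^2 ≡ 323^2 = 104329 ≡ 461 (mod 1129)
7^33 = 7^32 · 7^1 ≡ 461 · 7 ≡ 969 (mod 1129).
So B = 969. Amara then computes K = B^a mod p = 969^19 mod 1129.
969^1 ≡ 969 (mod 1129)
969^2 = (969^1)^2 ≡ 969^2 = 938961 ≡ 762 (mod 1129)
969^4 = (969^2)^2 ≡ 762^2 = 580644 ≡ 338 (mod 1129)
969^8 = (969^4)^2 ≡ 338^2 = 114244 ≡ 215 (mod 1129)
969^16 = (969^8)^2 ≡ 215^2 = 46225 ≡ 1065 (mod 1129)
969^19 = 969^16 · 969^2 · 969^1 ≡ 1065 · 762 · 969 ≡ 361 (mod 1129).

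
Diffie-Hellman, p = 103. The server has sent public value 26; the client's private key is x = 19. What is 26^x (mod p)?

55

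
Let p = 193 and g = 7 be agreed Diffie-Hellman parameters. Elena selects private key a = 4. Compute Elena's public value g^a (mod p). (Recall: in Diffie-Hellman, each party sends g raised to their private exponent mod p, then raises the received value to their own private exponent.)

85

Public value = 7^4 (mod 193).
7^1 ≡ 7 (mod 193)
7^2 = (7^1)^2 ≡ 7^2 = 49 ≡ 49 (mod 193)
7^4 = (7^2)^2 ≡ 49^2 = 2401 ≡ 85 (mod 193)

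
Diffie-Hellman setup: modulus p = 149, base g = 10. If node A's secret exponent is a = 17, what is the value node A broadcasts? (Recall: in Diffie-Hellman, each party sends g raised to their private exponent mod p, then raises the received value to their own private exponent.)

Public value = 10^17 mod 149.
10^1 ≡ 10 (mod 149)
10^2 = (10^1)^2 ≡ 10^2 = 100 ≡ 100 (mod 149)
10^4 = (10^2)^2 ≡ 100^2 = 10000 ≡ 17 (mod 149)
10^8 = (10^4)^2 ≡ 17^2 = 289 ≡ 140 (mod 149)
10^16 = (10^8)^2 ≡ 140^2 = 19600 ≡ 81 (mod 149)
10^17 = 10^16 · 10^1 ≡ 81 · 10 ≡ 65 (mod 149).

65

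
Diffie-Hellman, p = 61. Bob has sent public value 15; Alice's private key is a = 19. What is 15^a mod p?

56

Shared key K = 15^19 mod 61.
15^1 ≡ 15 (mod 61)
15^2 = (15^1)^2 ≡ 15^2 = 225 ≡ 42 (mod 61)
15^4 = (15^2)^2 ≡ 42^2 = 1764 ≡ 56 (mod 61)
15^8 = (15^4)^2 ≡ 56^2 = 3136 ≡ 25 (mod 61)
15^16 = (15^8)^2 ≡ 25^2 = 625 ≡ 15 (mod 61)
15^19 = 15^16 · 15^2 · 15^1 ≡ 15 · 42 · 15 ≡ 56 (mod 61).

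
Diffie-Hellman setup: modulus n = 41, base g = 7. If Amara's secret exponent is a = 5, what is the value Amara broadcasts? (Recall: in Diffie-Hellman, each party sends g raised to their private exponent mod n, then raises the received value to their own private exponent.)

Public value = 7^5 mod 41.
7^1 ≡ 7 (mod 41)
7^2 = (7^1)^2 ≡ 7^2 = 49 ≡ 8 (mod 41)
7^4 = (7^2)^2 ≡ 8^2 = 64 ≡ 23 (mod 41)
7^5 = 7^4 · 7^1 ≡ 23 · 7 ≡ 38 (mod 41).

38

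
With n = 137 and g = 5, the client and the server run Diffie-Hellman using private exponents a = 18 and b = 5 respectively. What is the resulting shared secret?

30

The server sends B = g^b mod n = 5^5 mod 137.
5^1 ≡ 5 (mod 137)
5^2 = (5^1)^2 ≡ 5^2 = 25 ≡ 25 (mod 137)
5^4 = (5^2)^2 ≡ 25^2 = 625 ≡ 77 (mod 137)
5^5 = 5^4 · 5^1 ≡ 77 · 5 ≡ 111 (mod 137).
So B = 111. The client then computes K = B^a mod n = 111^18 mod 137.
111^1 ≡ 111 (mod 137)
111^2 = (111^1)^2 ≡ 111^2 = 12321 ≡ 128 (mod 137)
111^4 = (111^2)^2 ≡ 128^2 = 16384 ≡ 81 (mod 137)
111^8 = (111^4)^2 ≡ 81^2 = 6561 ≡ 122 (mod 137)
111^16 = (111^8)^2 ≡ 122^2 = 14884 ≡ 88 (mod 137)
111^18 = 111^16 · 111^2 ≡ 88 · 128 ≡ 30 (mod 137).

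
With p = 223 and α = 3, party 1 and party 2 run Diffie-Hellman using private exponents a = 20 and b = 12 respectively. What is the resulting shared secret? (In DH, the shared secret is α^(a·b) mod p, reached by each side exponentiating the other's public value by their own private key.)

136

Party 1 sends A = α^a mod p = 3^20 mod 223.
3^1 ≡ 3 (mod 223)
3^2 = (3^1)^2 ≡ 3^2 = 9 ≡ 9 (mod 223)
3^4 = (3^2)^2 ≡ 9^2 = 81 ≡ 81 (mod 223)
3^8 = (3^4)^2 ≡ 81^2 = 6561 ≡ 94 (mod 223)
3^16 = (3^8)^2 ≡ 94^2 = 8836 ≡ 139 (mod 223)
3^20 = 3^16 · 3^4 ≡ 139 · 81 ≡ 109 (mod 223).
So A = 109. Party 2 then computes K = A^b mod p = 109^12 mod 223.
109^1 ≡ 109 (mod 223)
109^2 = (109^1)^2 ≡ 109^2 = 11881 ≡ 62 (mod 223)
109^4 = (109^2)^2 ≡ 62^2 = 3844 ≡ 53 (mod 223)
109^8 = (109^4)^2 ≡ 53^2 = 2809 ≡ 133 (mod 223)
109^12 = 109^8 · 109^4 ≡ 133 · 53 ≡ 136 (mod 223).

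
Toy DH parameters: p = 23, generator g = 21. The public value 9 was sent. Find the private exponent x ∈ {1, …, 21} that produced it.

16

Try successive powers of 21 modulo 23:
21^1 ≡ 21
21^2 ≡ 4
21^3 ≡ 15
21^4 ≡ 16
21^5 ≡ 14
21^6 ≡ 18
21^7 ≡ 10
21^8 ≡ 3
21^9 ≡ 17
21^10 ≡ 12
21^11 ≡ 22
21^12 ≡ 2
21^13 ≡ 19
21^14 ≡ 8
21^15 ≡ 7
21^16 ≡ 9
Found: x = 16.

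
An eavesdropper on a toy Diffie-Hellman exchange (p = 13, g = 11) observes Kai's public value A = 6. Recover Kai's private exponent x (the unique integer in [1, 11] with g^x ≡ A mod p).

11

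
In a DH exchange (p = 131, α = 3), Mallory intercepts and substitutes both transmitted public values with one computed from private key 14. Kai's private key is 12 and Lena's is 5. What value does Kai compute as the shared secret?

Kai receives Mallory's public value M = 3^14 mod 131 instead of the honest one.
3^1 ≡ 3 (mod 131)
3^2 = (3^1)^2 ≡ 3^2 = 9 ≡ 9 (mod 131)
3^4 = (3^2)^2 ≡ 9^2 = 81 ≡ 81 (mod 131)
3^8 = (3^4)^2 ≡ 81^2 = 6561 ≡ 11 (mod 131)
3^14 = 3^8 · 3^4 · 3^2 ≡ 11 · 81 · 9 ≡ 28 (mod 131).
So M = 28. Kai computes K = M^12 mod 131.
28^1 ≡ 28 (mod 131)
28^2 = (28^1)^2 ≡ 28^2 = 784 ≡ 129 (mod 131)
28^4 = (28^2)^2 ≡ 129^2 = 16641 ≡ 4 (mod 131)
28^8 = (28^4)^2 ≡ 4^2 = 16 ≡ 16 (mod 131)
28^12 = 28^8 · 28^4 ≡ 16 · 4 ≡ 64 (mod 131).

64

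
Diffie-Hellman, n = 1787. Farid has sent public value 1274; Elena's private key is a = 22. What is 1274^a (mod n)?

750

Shared key K = 1274^22 mod 1787.
1274^1 ≡ 1274 (mod 1787)
1274^2 = (1274^1)^2 ≡ 1274^2 = 1623076 ≡ 480 (mod 1787)
1274^4 = (1274^2)^2 ≡ 480^2 = 230400 ≡ 1664 (mod 1787)
1274^8 = (1274^4)^2 ≡ 1664^2 = 2768896 ≡ 833 (mod 1787)
1274^16 = (1274^8)^2 ≡ 833^2 = 693889 ≡ 533 (mod 1787)
1274^22 = 1274^16 · 1274^4 · 1274^2 ≡ 533 · 1664 · 480 ≡ 750 (mod 1787).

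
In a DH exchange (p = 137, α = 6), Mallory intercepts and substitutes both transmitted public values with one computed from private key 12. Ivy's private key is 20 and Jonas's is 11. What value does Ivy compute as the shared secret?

38

Ivy receives Mallory's public value M = 6^12 mod 137 instead of the honest one.
6^1 ≡ 6 (mod 137)
6^2 = (6^1)^2 ≡ 6^2 = 36 ≡ 36 (mod 137)
6^4 = (6^2)^2 ≡ 36^2 = 1296 ≡ 63 (mod 137)
6^8 = (6^4)^2 ≡ 63^2 = 3969 ≡ 133 (mod 137)
6^12 = 6^8 · 6^4 ≡ 133 · 63 ≡ 22 (mod 137).
So M = 22. Ivy computes K = M^20 mod 137.
22^1 ≡ 22 (mod 137)
22^2 = (22^1)^2 ≡ 22^2 = 484 ≡ 73 (mod 137)
22^4 = (22^2)^2 ≡ 73^2 = 5329 ≡ 123 (mod 137)
22^8 = (22^4)^2 ≡ 123^2 = 15129 ≡ 59 (mod 137)
22^16 = (22^8)^2 ≡ 59^2 = 3481 ≡ 56 (mod 137)
22^20 = 22^16 · 22^4 ≡ 56 · 123 ≡ 38 (mod 137).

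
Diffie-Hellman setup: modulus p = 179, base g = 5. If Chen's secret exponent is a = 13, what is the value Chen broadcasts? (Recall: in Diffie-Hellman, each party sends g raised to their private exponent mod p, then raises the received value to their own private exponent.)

95

Public value = 5^13 (mod 179).
5^1 ≡ 5 (mod 179)
5^2 = (5^1)^2 ≡ 5^2 = 25 ≡ 25 (mod 179)
5^4 = (5^2)^2 ≡ 25^2 = 625 ≡ 88 (mod 179)
5^8 = (5^4)^2 ≡ 88^2 = 7744 ≡ 47 (mod 179)
5^13 = 5^8 · 5^4 · 5^1 ≡ 47 · 88 · 5 ≡ 95 (mod 179).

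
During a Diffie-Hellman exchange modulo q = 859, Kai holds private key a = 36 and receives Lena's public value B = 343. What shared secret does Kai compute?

38

Shared key K = 343^36 mod 859.
343^1 ≡ 343 (mod 859)
343^2 = (343^1)^2 ≡ 343^2 = 117649 ≡ 825 (mod 859)
343^4 = (343^2)^2 ≡ 825^2 = 680625 ≡ 297 (mod 859)
343^8 = (343^4)^2 ≡ 297^2 = 88209 ≡ 591 (mod 859)
343^16 = (343^8)^2 ≡ 591^2 = 349281 ≡ 527 (mod 859)
343^32 = (343^16)^2 ≡ 527^2 = 277729 ≡ 272 (mod 859)
343^36 = 343^32 · 343^4 ≡ 272 · 297 ≡ 38 (mod 859).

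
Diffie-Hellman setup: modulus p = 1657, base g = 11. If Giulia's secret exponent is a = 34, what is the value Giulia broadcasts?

Public value = 11^34 (mod 1657).
11^1 ≡ 11 (mod 1657)
11^2 = (11^1)^2 ≡ 11^2 = 121 ≡ 121 (mod 1657)
11^4 = (11^2)^2 ≡ 121^2 = 14641 ≡ 1385 (mod 1657)
11^8 = (11^4)^2 ≡ 1385^2 = 1918225 ≡ 1076 (mod 1657)
11^16 = (11^8)^2 ≡ 1076^2 = 1157776 ≡ 1190 (mod 1657)
11^32 = (11^16)^2 ≡ 1190^2 = 1416100 ≡ 1022 (mod 1657)
11^34 = 11^32 · 11^2 ≡ 1022 · 121 ≡ 1044 (mod 1657).

1044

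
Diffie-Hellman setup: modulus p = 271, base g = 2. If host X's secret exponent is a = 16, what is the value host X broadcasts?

225

Public value = 2^16 mod 271.
2^1 ≡ 2 (mod 271)
2^2 = (2^1)^2 ≡ 2^2 = 4 ≡ 4 (mod 271)
2^4 = (2^2)^2 ≡ 4^2 = 16 ≡ 16 (mod 271)
2^8 = (2^4)^2 ≡ 16^2 = 256 ≡ 256 (mod 271)
2^16 = (2^8)^2 ≡ 256^2 = 65536 ≡ 225 (mod 271)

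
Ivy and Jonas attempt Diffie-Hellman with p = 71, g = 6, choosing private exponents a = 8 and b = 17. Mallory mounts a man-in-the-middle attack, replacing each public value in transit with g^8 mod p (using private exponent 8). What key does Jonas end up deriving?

4

Jonas receives Mallory's public value M = 6^8 mod 71 instead of the honest one.
6^1 ≡ 6 (mod 71)
6^2 = (6^1)^2 ≡ 6^2 = 36 ≡ 36 (mod 71)
6^4 = (6^2)^2 ≡ 36^2 = 1296 ≡ 18 (mod 71)
6^8 = (6^4)^2 ≡ 18^2 = 324 ≡ 40 (mod 71)
So M = 40. Jonas computes K = M^17 mod 71.
40^1 ≡ 40 (mod 71)
40^2 = (40^1)^2 ≡ 40^2 = 1600 ≡ 38 (mod 71)
40^4 = (40^2)^2 ≡ 38^2 = 1444 ≡ 24 (mod 71)
40^8 = (40^4)^2 ≡ 24^2 = 576 ≡ 8 (mod 71)
40^16 = (40^8)^2 ≡ 8^2 = 64 ≡ 64 (mod 71)
40^17 = 40^16 · 40^1 ≡ 64 · 40 ≡ 4 (mod 71).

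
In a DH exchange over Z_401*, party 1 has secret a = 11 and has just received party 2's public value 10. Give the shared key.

Shared key K = 10^11 mod 401.
10^1 ≡ 10 (mod 401)
10^2 = (10^1)^2 ≡ 10^2 = 100 ≡ 100 (mod 401)
10^4 = (10^2)^2 ≡ 100^2 = 10000 ≡ 376 (mod 401)
10^8 = (10^4)^2 ≡ 376^2 = 141376 ≡ 224 (mod 401)
10^11 = 10^8 · 10^2 · 10^1 ≡ 224 · 100 · 10 ≡ 242 (mod 401).

242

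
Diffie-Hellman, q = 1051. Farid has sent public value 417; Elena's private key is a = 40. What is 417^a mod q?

Shared key K = 417^40 mod 1051.
417^1 ≡ 417 (mod 1051)
417^2 = (417^1)^2 ≡ 417^2 = 173889 ≡ 474 (mod 1051)
417^4 = (417^2)^2 ≡ 474^2 = 224676 ≡ 813 (mod 1051)
417^8 = (417^4)^2 ≡ 813^2 = 660969 ≡ 941 (mod 1051)
417^16 = (417^8)^2 ≡ 941^2 = 885481 ≡ 539 (mod 1051)
417^32 = (417^16)^2 ≡ 539^2 = 290521 ≡ 445 (mod 1051)
417^40 = 417^32 · 417^8 ≡ 445 · 941 ≡ 447 (mod 1051).

447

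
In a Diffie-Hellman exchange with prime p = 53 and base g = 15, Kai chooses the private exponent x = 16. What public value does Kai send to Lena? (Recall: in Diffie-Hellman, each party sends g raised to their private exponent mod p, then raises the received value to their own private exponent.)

36

Public value = 15^16 (mod 53).
15^1 ≡ 15 (mod 53)
15^2 = (15^1)^2 ≡ 15^2 = 225 ≡ 13 (mod 53)
15^4 = (15^2)^2 ≡ 13^2 = 169 ≡ 10 (mod 53)
15^8 = (15^4)^2 ≡ 10^2 = 100 ≡ 47 (mod 53)
15^16 = (15^8)^2 ≡ 47^2 = 2209 ≡ 36 (mod 53)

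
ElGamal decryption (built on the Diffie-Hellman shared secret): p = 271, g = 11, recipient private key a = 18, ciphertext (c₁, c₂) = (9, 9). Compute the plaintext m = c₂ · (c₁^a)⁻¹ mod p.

Shared mask s = c₁^a mod p = 9^18 mod 271.
9^1 ≡ 9 (mod 271)
9^2 = (9^1)^2 ≡ 9^2 = 81 ≡ 81 (mod 271)
9^4 = (9^2)^2 ≡ 81^2 = 6561 ≡ 57 (mod 271)
9^8 = (9^4)^2 ≡ 57^2 = 3249 ≡ 268 (mod 271)
9^16 = (9^8)^2 ≡ 268^2 = 71824 ≡ 9 (mod 271)
9^18 = 9^16 · 9^2 ≡ 9 · 81 ≡ 187 (mod 271).
So s = 187; s⁻¹ ≡ 100 (mod 271).
m = c₂ · s⁻¹ mod 271 = 9 · 100 mod 271 = 87.

87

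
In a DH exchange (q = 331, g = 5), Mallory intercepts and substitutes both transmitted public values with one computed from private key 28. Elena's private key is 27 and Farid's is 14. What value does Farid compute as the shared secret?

Farid receives Mallory's public value M = 5^28 mod 331 instead of the honest one.
5^1 ≡ 5 (mod 331)
5^2 = (5^1)^2 ≡ 5^2 = 25 ≡ 25 (mod 331)
5^4 = (5^2)^2 ≡ 25^2 = 625 ≡ 294 (mod 331)
5^8 = (5^4)^2 ≡ 294^2 = 86436 ≡ 45 (mod 331)
5^16 = (5^8)^2 ≡ 45^2 = 2025 ≡ 39 (mod 331)
5^28 = 5^16 · 5^8 · 5^4 ≡ 39 · 45 · 294 ≡ 272 (mod 331).
So M = 272. Farid computes K = M^14 mod 331.
272^1 ≡ 272 (mod 331)
272^2 = (272^1)^2 ≡ 272^2 = 73984 ≡ 171 (mod 331)
272^4 = (272^2)^2 ≡ 171^2 = 29241 ≡ 113 (mod 331)
272^8 = (272^4)^2 ≡ 113^2 = 12769 ≡ 191 (mod 331)
272^14 = 272^8 · 272^4 · 272^2 ≡ 191 · 113 · 171 ≡ 43 (mod 331).

43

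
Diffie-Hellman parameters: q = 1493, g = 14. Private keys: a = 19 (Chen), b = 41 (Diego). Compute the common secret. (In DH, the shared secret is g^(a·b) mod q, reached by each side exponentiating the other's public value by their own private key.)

1401

Chen sends A = g^a mod q = 14^19 mod 1493.
14^1 ≡ 14 (mod 1493)
14^2 = (14^1)^2 ≡ 14^2 = 196 ≡ 196 (mod 1493)
14^4 = (14^2)^2 ≡ 196^2 = 38416 ≡ 1091 (mod 1493)
14^8 = (14^4)^2 ≡ 1091^2 = 1190281 ≡ 360 (mod 1493)
14^16 = (14^8)^2 ≡ 360^2 = 129600 ≡ 1202 (mod 1493)
14^19 = 14^16 · 14^2 · 14^1 ≡ 1202 · 196 · 14 ≡ 251 (mod 1493).
So A = 251. Diego then computes K = A^b mod q = 251^41 mod 1493.
251^1 ≡ 251 (mod 1493)
251^2 = (251^1)^2 ≡ 251^2 = 63001 ≡ 295 (mod 1493)
251^4 = (251^2)^2 ≡ 295^2 = 87025 ≡ 431 (mod 1493)
251^8 = (251^4)^2 ≡ 431^2 = 185761 ≡ 629 (mod 1493)
251^16 = (251^8)^2 ≡ 629^2 = 395641 ≡ 1489 (mod 1493)
251^32 = (251^16)^2 ≡ 1489^2 = 2217121 ≡ 16 (mod 1493)
251^41 = 251^32 · 251^8 · 251^1 ≡ 16 · 629 · 251 ≡ 1401 (mod 1493).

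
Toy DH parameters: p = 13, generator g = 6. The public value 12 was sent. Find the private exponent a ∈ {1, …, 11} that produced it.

Try successive powers of 6 modulo 13:
6^1 ≡ 6
6^2 ≡ 10
6^3 ≡ 8
6^4 ≡ 9
6^5 ≡ 2
6^6 ≡ 12
Found: a = 6.

6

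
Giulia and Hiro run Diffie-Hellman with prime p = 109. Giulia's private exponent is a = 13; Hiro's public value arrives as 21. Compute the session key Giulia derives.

35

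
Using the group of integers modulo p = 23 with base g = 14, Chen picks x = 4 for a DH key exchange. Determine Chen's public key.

Public value = 14^4 mod 23.
14^1 ≡ 14 (mod 23)
14^2 = (14^1)^2 ≡ 14^2 = 196 ≡ 12 (mod 23)
14^4 = (14^2)^2 ≡ 12^2 = 144 ≡ 6 (mod 23)

6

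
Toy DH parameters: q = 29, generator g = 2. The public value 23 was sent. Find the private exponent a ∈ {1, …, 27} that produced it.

Try successive powers of 2 modulo 29:
2^1 ≡ 2
2^2 ≡ 4
2^3 ≡ 8
2^4 ≡ 16
2^5 ≡ 3
2^6 ≡ 6
2^7 ≡ 12
2^8 ≡ 24
2^9 ≡ 19
2^10 ≡ 9
2^11 ≡ 18
2^12 ≡ 7
2^13 ≡ 14
2^14 ≡ 28
2^15 ≡ 27
2^16 ≡ 25
2^17 ≡ 21
2^18 ≡ 13
2^19 ≡ 26
2^20 ≡ 23
Found: a = 20.

20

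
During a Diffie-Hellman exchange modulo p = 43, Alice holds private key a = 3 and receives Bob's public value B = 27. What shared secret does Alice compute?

Shared key K = 27^3 mod 43.
27^1 ≡ 27 (mod 43)
27^2 = (27^1)^2 ≡ 27^2 = 729 ≡ 41 (mod 43)
27^3 = 27^2 · 27^1 ≡ 41 · 27 ≡ 32 (mod 43).

32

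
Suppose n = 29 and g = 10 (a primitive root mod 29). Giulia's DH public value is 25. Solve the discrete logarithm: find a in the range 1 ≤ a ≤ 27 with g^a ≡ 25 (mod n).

8

Try successive powers of 10 modulo 29:
10^1 ≡ 10
10^2 ≡ 13
10^3 ≡ 14
10^4 ≡ 24
10^5 ≡ 8
10^6 ≡ 22
10^7 ≡ 17
10^8 ≡ 25
Found: a = 8.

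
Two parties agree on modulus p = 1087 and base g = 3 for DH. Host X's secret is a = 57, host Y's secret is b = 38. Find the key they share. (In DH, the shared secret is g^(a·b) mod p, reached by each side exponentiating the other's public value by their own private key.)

Host Y sends B = g^b mod p = 3^38 mod 1087.
3^1 ≡ 3 (mod 1087)
3^2 = (3^1)^2 ≡ 3^2 = 9 ≡ 9 (mod 1087)
3^4 = (3^2)^2 ≡ 9^2 = 81 ≡ 81 (mod 1087)
3^8 = (3^4)^2 ≡ 81^2 = 6561 ≡ 39 (mod 1087)
3^16 = (3^8)^2 ≡ 39^2 = 1521 ≡ 434 (mod 1087)
3^32 = (3^16)^2 ≡ 434^2 = 188356 ≡ 305 (mod 1087)
3^38 = 3^32 · 3^4 · 3^2 ≡ 305 · 81 · 9 ≡ 597 (mod 1087).
So B = 597. Host X then computes K = B^a mod p = 597^57 mod 1087.
597^1 ≡ 597 (mod 1087)
597^2 = (597^1)^2 ≡ 597^2 = 356409 ≡ 960 (mod 1087)
597^4 = (597^2)^2 ≡ 960^2 = 921600 ≡ 911 (mod 1087)
597^8 = (597^4)^2 ≡ 911^2 = 829921 ≡ 540 (mod 1087)
597^16 = (597^8)^2 ≡ 540^2 = 291600 ≡ 284 (mod 1087)
597^32 = (597^16)^2 ≡ 284^2 = 80656 ≡ 218 (mod 1087)
597^57 = 597^32 · 597^16 · 597^8 · 597^1 ≡ 218 · 284 · 540 · 597 ≡ 920 (mod 1087).

920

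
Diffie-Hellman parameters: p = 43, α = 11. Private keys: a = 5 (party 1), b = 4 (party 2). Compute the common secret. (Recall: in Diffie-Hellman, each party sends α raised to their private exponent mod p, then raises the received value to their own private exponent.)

4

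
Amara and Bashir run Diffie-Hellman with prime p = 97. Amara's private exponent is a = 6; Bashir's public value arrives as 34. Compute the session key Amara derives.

70

Shared key K = 34^6 mod 97.
34^1 ≡ 34 (mod 97)
34^2 = (34^1)^2 ≡ 34^2 = 1156 ≡ 89 (mod 97)
34^4 = (34^2)^2 ≡ 89^2 = 7921 ≡ 64 (mod 97)
34^6 = 34^4 · 34^2 ≡ 64 · 89 ≡ 70 (mod 97).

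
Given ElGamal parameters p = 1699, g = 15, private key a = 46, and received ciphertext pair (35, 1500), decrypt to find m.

Shared mask s = c₁^a mod p = 35^46 mod 1699.
35^1 ≡ 35 (mod 1699)
35^2 = (35^1)^2 ≡ 35^2 = 1225 ≡ 1225 (mod 1699)
35^4 = (35^2)^2 ≡ 1225^2 = 1500625 ≡ 408 (mod 1699)
35^8 = (35^4)^2 ≡ 408^2 = 166464 ≡ 1661 (mod 1699)
35^16 = (35^8)^2 ≡ 1661^2 = 2758921 ≡ 1444 (mod 1699)
35^32 = (35^16)^2 ≡ 1444^2 = 2085136 ≡ 463 (mod 1699)
35^46 = 35^32 · 35^8 · 35^4 · 35^2 ≡ 463 · 1661 · 408 · 1225 ≡ 819 (mod 1699).
So s = 819; s⁻¹ ≡ 1504 (mod 1699).
m = c₂ · s⁻¹ mod 1699 = 1500 · 1504 mod 1699 = 1427.

1427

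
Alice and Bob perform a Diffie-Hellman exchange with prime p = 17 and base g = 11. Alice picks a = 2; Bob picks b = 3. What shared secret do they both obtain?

Alice sends A = g^a mod p = 11^2 mod 17.
11^1 ≡ 11 (mod 17)
11^2 = (11^1)^2 ≡ 11^2 = 121 ≡ 2 (mod 17)
So A = 2. Bob then computes K = A^b mod p = 2^3 mod 17.
2^1 ≡ 2 (mod 17)
2^2 = (2^1)^2 ≡ 2^2 = 4 ≡ 4 (mod 17)
2^3 = 2^2 · 2^1 ≡ 4 · 2 ≡ 8 (mod 17).

8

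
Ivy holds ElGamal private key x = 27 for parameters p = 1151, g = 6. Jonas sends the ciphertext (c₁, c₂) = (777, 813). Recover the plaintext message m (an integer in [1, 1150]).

151

Shared mask s = c₁^x mod p = 777^27 mod 1151.
777^1 ≡ 777 (mod 1151)
777^2 = (777^1)^2 ≡ 777^2 = 603729 ≡ 605 (mod 1151)
777^4 = (777^2)^2 ≡ 605^2 = 366025 ≡ 7 (mod 1151)
777^8 = (777^4)^2 ≡ 7^2 = 49 ≡ 49 (mod 1151)
777^16 = (777^8)^2 ≡ 49^2 = 2401 ≡ 99 (mod 1151)
777^27 = 777^16 · 777^8 · 777^2 · 777^1 ≡ 99 · 49 · 605 · 777 ≡ 417 (mod 1151).
So s = 417; s⁻¹ ≡ 541 (mod 1151).
m = c₂ · s⁻¹ mod 1151 = 813 · 541 mod 1151 = 151.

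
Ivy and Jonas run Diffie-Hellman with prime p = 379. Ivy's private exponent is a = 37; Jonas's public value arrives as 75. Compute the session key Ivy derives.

Shared key K = 75^37 mod 379.
75^1 ≡ 75 (mod 379)
75^2 = (75^1)^2 ≡ 75^2 = 5625 ≡ 319 (mod 379)
75^4 = (75^2)^2 ≡ 319^2 = 101761 ≡ 189 (mod 379)
75^8 = (75^4)^2 ≡ 189^2 = 35721 ≡ 95 (mod 379)
75^16 = (75^8)^2 ≡ 95^2 = 9025 ≡ 308 (mod 379)
75^32 = (75^16)^2 ≡ 308^2 = 94864 ≡ 114 (mod 379)
75^37 = 75^32 · 75^4 · 75^1 ≡ 114 · 189 · 75 ≡ 273 (mod 379).

273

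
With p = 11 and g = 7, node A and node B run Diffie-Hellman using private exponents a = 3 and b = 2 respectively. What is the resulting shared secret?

4

Node A sends A = g^a mod p = 7^3 mod 11.
7^1 ≡ 7 (mod 11)
7^2 = (7^1)^2 ≡ 7^2 = 49 ≡ 5 (mod 11)
7^3 = 7^2 · 7^1 ≡ 5 · 7 ≡ 2 (mod 11).
So A = 2. Node B then computes K = A^b mod p = 2^2 mod 11.
2^1 ≡ 2 (mod 11)
2^2 = (2^1)^2 ≡ 2^2 = 4 ≡ 4 (mod 11)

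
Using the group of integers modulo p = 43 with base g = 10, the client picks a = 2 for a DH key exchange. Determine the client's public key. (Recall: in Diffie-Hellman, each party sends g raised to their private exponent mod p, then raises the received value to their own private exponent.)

14

Public value = 10^2 (mod 43).
10^1 ≡ 10 (mod 43)
10^2 = (10^1)^2 ≡ 10^2 = 100 ≡ 14 (mod 43)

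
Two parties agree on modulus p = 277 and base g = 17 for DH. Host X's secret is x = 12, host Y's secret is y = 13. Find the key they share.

Host X sends A = g^x mod p = 17^12 mod 277.
17^1 ≡ 17 (mod 277)
17^2 = (17^1)^2 ≡ 17^2 = 289 ≡ 12 (mod 277)
17^4 = (17^2)^2 ≡ 12^2 = 144 ≡ 144 (mod 277)
17^8 = (17^4)^2 ≡ 144^2 = 20736 ≡ 238 (mod 277)
17^12 = 17^8 · 17^4 ≡ 238 · 144 ≡ 201 (mod 277).
So A = 201. Host Y then computes K = A^y mod p = 201^13 mod 277.
201^1 ≡ 201 (mod 277)
201^2 = (201^1)^2 ≡ 201^2 = 40401 ≡ 236 (mod 277)
201^4 = (201^2)^2 ≡ 236^2 = 55696 ≡ 19 (mod 277)
201^8 = (201^4)^2 ≡ 19^2 = 361 ≡ 84 (mod 277)
201^13 = 201^8 · 201^4 · 201^1 ≡ 84 · 19 · 201 ≡ 30 (mod 277).

30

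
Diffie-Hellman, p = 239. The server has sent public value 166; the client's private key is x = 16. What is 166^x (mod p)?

Shared key K = 166^16 mod 239.
166^1 ≡ 166 (mod 239)
166^2 = (166^1)^2 ≡ 166^2 = 27556 ≡ 71 (mod 239)
166^4 = (166^2)^2 ≡ 71^2 = 5041 ≡ 22 (mod 239)
166^8 = (166^4)^2 ≡ 22^2 = 484 ≡ 6 (mod 239)
166^16 = (166^8)^2 ≡ 6^2 = 36 ≡ 36 (mod 239)

36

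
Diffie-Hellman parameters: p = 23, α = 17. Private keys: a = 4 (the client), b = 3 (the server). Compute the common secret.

The server sends B = α^b mod p = 17^3 mod 23.
17^1 ≡ 17 (mod 23)
17^2 = (17^1)^2 ≡ 17^2 = 289 ≡ 13 (mod 23)
17^3 = 17^2 · 17^1 ≡ 13 · 17 ≡ 14 (mod 23).
So B = 14. The client then computes K = B^a mod p = 14^4 mod 23.
14^1 ≡ 14 (mod 23)
14^2 = (14^1)^2 ≡ 14^2 = 196 ≡ 12 (mod 23)
14^4 = (14^2)^2 ≡ 12^2 = 144 ≡ 6 (mod 23)

6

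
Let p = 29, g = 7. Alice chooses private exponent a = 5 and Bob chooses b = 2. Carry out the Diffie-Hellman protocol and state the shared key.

Bob sends B = g^b mod p = 7^2 mod 29.
7^1 ≡ 7 (mod 29)
7^2 = (7^1)^2 ≡ 7^2 = 49 ≡ 20 (mod 29)
So B = 20. Alice then computes K = B^a mod p = 20^5 mod 29.
20^1 ≡ 20 (mod 29)
20^2 = (20^1)^2 ≡ 20^2 = 400 ≡ 23 (mod 29)
20^4 = (20^2)^2 ≡ 23^2 = 529 ≡ 7 (mod 29)
20^5 = 20^4 · 20^1 ≡ 7 · 20 ≡ 24 (mod 29).

24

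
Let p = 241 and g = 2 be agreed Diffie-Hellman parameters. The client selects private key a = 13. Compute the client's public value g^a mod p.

Public value = 2^13 mod 241.
2^1 ≡ 2 (mod 241)
2^2 = (2^1)^2 ≡ 2^2 = 4 ≡ 4 (mod 241)
2^4 = (2^2)^2 ≡ 4^2 = 16 ≡ 16 (mod 241)
2^8 = (2^4)^2 ≡ 16^2 = 256 ≡ 15 (mod 241)
2^13 = 2^8 · 2^4 · 2^1 ≡ 15 · 16 · 2 ≡ 239 (mod 241).

239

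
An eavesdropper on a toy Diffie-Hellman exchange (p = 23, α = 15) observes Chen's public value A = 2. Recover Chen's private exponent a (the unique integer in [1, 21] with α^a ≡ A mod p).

Try successive powers of 15 modulo 23:
15^1 ≡ 15
15^2 ≡ 18
15^3 ≡ 17
15^4 ≡ 2
Found: a = 4.

4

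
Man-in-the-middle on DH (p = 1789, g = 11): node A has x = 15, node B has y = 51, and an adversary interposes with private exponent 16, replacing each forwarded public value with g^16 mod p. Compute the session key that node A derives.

Node A receives an adversary's public value M = 11^16 mod 1789 instead of the honest one.
11^1 ≡ 11 (mod 1789)
11^2 = (11^1)^2 ≡ 11^2 = 121 ≡ 121 (mod 1789)
11^4 = (11^2)^2 ≡ 121^2 = 14641 ≡ 329 (mod 1789)
11^8 = (11^4)^2 ≡ 329^2 = 108241 ≡ 901 (mod 1789)
11^16 = (11^8)^2 ≡ 901^2 = 811801 ≡ 1384 (mod 1789)
So M = 1384. Node A computes K = M^15 mod 1789.
1384^1 ≡ 1384 (mod 1789)
1384^2 = (1384^1)^2 ≡ 1384^2 = 1915456 ≡ 1226 (mod 1789)
1384^4 = (1384^2)^2 ≡ 1226^2 = 1503076 ≡ 316 (mod 1789)
1384^8 = (1384^4)^2 ≡ 316^2 = 99856 ≡ 1461 (mod 1789)
1384^15 = 1384^8 · 1384^4 · 1384^2 · 1384^1 ≡ 1461 · 316 · 1226 · 1384 ≡ 1329 (mod 1789).

1329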